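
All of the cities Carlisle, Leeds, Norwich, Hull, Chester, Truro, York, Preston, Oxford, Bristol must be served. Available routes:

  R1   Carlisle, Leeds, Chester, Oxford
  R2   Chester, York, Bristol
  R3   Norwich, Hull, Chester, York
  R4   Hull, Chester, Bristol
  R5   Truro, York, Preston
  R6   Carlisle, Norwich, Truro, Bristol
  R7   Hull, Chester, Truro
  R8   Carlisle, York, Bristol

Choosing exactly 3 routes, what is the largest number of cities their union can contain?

Choosing R1, R3, R5 covers {Carlisle, Leeds, Norwich, Hull, Chester, Truro, York, Preston, Oxford} — 9 cities.
No choice of 3 routes does better; here Bristol is left uncovered.

9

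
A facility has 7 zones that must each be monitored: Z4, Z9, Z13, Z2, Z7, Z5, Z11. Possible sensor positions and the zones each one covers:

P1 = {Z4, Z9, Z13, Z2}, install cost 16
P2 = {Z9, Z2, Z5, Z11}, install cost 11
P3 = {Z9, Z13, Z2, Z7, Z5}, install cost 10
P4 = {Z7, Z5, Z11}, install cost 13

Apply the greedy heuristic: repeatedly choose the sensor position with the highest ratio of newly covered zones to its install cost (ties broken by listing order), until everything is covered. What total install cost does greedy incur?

Pick 1: P3 adds 5 new (Z9, Z13, Z2, Z7, Z5) at install cost 10 (ratio 5/10).
Pick 2: P2 adds 1 new (Z11) at install cost 11 (ratio 1/11).
Pick 3: P1 adds 1 new (Z4) at install cost 16 (ratio 1/16).
Greedy total install cost: 10 + 11 + 16 = 37. (The true optimum is 29, so greedy overshoots here.)

37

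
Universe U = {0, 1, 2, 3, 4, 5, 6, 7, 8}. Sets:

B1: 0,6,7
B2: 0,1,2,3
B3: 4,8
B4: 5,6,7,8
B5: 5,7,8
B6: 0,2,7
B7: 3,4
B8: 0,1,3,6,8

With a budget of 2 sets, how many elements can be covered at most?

8

Choosing B2, B4 covers {0, 1, 2, 3, 5, 6, 7, 8} — 8 elements.
No choice of 2 sets does better; here 4 is left uncovered.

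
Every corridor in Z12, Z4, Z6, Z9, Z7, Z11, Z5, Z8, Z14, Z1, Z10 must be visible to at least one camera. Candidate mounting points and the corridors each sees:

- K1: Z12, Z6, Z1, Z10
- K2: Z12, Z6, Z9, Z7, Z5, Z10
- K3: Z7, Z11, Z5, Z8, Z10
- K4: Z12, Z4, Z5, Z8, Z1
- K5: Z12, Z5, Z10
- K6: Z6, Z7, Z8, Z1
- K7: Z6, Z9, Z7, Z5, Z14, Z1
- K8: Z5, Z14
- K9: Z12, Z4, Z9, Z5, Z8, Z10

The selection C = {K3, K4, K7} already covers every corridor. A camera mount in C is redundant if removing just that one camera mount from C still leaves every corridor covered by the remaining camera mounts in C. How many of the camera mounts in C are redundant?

Drop K3: Z11, Z10 uncovered — not redundant.
Drop K4: Z12, Z4 uncovered — not redundant.
Drop K7: Z6, Z9, Z14 uncovered — not redundant.
None of the camera mounts in C is redundant.

0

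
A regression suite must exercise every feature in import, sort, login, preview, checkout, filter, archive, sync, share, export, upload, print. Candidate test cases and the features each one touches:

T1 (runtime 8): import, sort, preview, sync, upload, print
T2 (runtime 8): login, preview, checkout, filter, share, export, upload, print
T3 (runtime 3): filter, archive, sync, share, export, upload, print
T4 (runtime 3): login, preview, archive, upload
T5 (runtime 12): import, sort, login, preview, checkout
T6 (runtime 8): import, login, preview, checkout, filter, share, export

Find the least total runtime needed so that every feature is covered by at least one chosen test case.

T3, T5 cover every feature at runtime 3 + 12 = 15.
Any cover uses at least 2 test cases; among all covering selections none totals below 15.

15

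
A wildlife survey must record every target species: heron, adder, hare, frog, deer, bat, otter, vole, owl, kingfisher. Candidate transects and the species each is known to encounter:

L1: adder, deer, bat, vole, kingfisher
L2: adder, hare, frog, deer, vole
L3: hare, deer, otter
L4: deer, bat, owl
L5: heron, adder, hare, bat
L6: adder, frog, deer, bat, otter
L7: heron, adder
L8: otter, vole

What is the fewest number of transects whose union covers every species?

L1, L4, L5, L6 together cover {heron, adder, hare, frog, deer, bat, otter, vole, owl, kingfisher} — every species.
No 3 of the 8 transects cover everything (all 56 triples fall short), so 4 is minimum.

4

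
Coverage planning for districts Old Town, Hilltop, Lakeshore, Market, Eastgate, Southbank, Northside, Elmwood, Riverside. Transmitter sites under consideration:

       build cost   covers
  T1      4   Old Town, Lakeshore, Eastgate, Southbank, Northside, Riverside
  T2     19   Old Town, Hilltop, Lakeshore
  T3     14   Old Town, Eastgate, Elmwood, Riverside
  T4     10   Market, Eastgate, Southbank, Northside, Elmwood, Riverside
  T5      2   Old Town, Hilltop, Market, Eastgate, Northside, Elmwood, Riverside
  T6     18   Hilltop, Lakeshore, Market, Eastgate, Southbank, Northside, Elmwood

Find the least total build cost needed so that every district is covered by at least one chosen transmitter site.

T1, T5 cover every district at build cost 4 + 2 = 6.
Any cover uses at least 2 transmitter sites; among all covering selections none totals below 6.

6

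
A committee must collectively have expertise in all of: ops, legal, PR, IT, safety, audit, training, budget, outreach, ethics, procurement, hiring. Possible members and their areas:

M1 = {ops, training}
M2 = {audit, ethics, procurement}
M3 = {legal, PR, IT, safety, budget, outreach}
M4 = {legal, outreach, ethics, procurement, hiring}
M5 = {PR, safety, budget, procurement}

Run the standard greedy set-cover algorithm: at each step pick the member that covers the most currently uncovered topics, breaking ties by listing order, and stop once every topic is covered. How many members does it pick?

4

Pick 1: M3 covers 6 new topics (legal, PR, IT, safety, budget, outreach).
Pick 2: M2 covers 3 new topics (audit, ethics, procurement).
Pick 3: M1 covers 2 new topics (ops, training).
Pick 4: M4 covers 1 new topics (hiring).
Greedy uses 4 members.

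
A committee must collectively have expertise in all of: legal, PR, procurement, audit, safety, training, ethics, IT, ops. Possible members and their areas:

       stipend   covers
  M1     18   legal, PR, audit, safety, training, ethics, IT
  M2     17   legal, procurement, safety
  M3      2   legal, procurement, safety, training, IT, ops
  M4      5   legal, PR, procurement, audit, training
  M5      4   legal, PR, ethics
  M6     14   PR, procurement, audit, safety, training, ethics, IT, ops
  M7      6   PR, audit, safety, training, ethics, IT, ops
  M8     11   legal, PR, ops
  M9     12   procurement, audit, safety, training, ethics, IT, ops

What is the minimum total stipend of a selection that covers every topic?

8

M3, M7 cover every topic at stipend 2 + 6 = 8.
Any cover uses at least 2 members; among all covering selections none totals below 8.
Greedy by coverage-per-stipend would pick M3, M5, M4 for 11 — worse than the optimum 8.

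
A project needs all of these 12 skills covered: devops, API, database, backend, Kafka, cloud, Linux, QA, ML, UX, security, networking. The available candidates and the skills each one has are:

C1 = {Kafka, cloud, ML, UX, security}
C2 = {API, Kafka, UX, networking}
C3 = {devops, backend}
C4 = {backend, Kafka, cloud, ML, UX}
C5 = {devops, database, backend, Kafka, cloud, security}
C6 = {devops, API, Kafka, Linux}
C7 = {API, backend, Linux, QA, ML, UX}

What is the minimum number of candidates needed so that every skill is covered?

C2, C5, C7 together cover {devops, API, database, backend, Kafka, cloud, Linux, QA, ML, UX, security, networking} — every skill.
No 2 of the 7 candidates cover everything (all 21 pairs fall short), so 3 is minimum.

3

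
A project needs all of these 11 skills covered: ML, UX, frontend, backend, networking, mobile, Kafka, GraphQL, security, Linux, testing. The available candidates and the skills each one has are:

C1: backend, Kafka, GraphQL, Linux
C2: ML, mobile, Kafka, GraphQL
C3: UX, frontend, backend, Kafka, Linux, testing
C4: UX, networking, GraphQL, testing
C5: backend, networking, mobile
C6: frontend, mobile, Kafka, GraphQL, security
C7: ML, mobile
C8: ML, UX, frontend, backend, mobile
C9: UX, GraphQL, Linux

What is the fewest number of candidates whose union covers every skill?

C1, C2, C4, C6 together cover {ML, UX, frontend, backend, networking, mobile, Kafka, GraphQL, security, Linux, testing} — every skill.
No 3 of the 9 candidates cover everything (all 84 triples fall short), so 4 is minimum.

4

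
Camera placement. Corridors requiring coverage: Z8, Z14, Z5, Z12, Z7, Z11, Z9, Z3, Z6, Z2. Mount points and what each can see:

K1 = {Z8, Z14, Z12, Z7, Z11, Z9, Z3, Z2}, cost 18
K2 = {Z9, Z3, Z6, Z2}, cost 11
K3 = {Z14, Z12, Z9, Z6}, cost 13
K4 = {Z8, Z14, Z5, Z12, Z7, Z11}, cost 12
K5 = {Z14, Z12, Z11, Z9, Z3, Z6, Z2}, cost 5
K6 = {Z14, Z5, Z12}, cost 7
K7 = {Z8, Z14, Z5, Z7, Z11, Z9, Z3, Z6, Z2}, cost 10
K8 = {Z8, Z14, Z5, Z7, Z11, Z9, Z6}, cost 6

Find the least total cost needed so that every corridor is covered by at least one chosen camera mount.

K5, K8 cover every corridor at cost 5 + 6 = 11.
Any cover uses at least 2 camera mounts; among all covering selections none totals below 11.

11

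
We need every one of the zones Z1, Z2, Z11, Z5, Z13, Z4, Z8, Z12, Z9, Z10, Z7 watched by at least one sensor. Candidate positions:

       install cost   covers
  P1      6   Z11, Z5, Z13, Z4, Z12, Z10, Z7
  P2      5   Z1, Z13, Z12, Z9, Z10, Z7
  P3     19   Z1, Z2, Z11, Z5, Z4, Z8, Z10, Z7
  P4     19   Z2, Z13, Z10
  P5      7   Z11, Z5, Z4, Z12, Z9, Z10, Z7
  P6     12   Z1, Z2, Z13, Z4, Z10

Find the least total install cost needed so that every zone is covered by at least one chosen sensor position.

P2, P3 cover every zone at install cost 5 + 19 = 24.
Any cover uses at least 2 sensor positions; among all covering selections none totals below 24.
Greedy by coverage-per-install cost would pick P2, P1, P3 for 30 — worse than the optimum 24.

24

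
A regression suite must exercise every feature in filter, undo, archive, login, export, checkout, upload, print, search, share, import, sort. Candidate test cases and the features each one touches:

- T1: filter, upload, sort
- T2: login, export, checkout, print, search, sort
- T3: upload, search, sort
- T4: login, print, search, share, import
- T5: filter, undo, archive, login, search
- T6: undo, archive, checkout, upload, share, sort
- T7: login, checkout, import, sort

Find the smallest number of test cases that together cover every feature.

4

T1, T2, T4, T5 together cover {filter, undo, archive, login, export, checkout, upload, print, search, share, import, sort} — every feature.
No 3 of the 7 test cases cover everything (all 35 triples fall short), so 4 is minimum.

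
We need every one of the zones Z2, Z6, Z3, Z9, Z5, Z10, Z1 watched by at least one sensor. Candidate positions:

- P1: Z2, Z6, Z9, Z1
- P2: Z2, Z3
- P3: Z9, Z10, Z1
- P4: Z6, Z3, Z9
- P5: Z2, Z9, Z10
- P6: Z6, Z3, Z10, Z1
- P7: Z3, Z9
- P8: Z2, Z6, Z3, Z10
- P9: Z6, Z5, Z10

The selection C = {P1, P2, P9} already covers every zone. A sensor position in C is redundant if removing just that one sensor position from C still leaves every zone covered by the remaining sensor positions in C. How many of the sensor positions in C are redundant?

Drop P1: Z9, Z1 uncovered — not redundant.
Drop P2: Z3 uncovered — not redundant.
Drop P9: Z5, Z10 uncovered — not redundant.
None of the sensor positions in C is redundant.

0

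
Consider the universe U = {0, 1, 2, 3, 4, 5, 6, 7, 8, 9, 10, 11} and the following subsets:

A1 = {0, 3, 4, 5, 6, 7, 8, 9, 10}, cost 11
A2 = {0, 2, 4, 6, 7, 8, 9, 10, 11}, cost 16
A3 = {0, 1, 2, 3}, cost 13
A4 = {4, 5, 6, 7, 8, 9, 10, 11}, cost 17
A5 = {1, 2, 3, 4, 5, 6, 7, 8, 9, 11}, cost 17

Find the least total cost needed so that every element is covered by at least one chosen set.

A1, A5 cover every element at cost 11 + 17 = 28.
Any cover uses at least 2 sets; among all covering selections none totals below 28.

28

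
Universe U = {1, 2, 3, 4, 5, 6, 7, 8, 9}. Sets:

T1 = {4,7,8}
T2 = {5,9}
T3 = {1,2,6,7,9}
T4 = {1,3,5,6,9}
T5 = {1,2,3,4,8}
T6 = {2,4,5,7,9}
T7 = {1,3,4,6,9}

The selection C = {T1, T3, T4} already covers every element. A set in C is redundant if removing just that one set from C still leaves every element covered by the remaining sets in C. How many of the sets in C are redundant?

0

Drop T1: 4, 8 uncovered — not redundant.
Drop T3: 2 uncovered — not redundant.
Drop T4: 3, 5 uncovered — not redundant.
None of the sets in C is redundant.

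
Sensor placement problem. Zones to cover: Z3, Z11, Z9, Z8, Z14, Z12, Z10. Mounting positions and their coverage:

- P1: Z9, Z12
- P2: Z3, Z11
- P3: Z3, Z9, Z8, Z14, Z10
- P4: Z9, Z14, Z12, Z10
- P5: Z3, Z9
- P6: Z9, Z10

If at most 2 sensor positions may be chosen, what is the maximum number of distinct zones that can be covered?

6

Choosing P1, P3 covers {Z3, Z9, Z8, Z14, Z12, Z10} — 6 zones.
No choice of 2 sensor positions does better; here Z11 is left uncovered.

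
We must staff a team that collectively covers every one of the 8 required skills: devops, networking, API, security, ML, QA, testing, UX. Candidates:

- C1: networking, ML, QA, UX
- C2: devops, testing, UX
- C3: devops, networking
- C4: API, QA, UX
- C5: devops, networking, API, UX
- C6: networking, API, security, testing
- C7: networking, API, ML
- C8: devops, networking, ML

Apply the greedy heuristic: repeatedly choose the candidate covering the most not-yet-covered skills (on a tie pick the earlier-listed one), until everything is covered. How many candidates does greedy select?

Pick 1: C1 covers 4 new skills (networking, ML, QA, UX).
Pick 2: C6 covers 3 new skills (API, security, testing).
Pick 3: C2 covers 1 new skills (devops).
Greedy uses 3 candidates.

3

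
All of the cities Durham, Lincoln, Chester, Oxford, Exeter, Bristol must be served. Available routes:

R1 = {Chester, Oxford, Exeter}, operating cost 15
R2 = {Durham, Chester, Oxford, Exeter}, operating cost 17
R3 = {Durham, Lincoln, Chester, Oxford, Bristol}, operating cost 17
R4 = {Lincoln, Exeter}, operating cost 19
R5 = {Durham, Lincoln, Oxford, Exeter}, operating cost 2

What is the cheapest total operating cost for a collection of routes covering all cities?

R3, R5 cover every city at operating cost 17 + 2 = 19.
Any cover uses at least 2 routes; among all covering selections none totals below 19.

19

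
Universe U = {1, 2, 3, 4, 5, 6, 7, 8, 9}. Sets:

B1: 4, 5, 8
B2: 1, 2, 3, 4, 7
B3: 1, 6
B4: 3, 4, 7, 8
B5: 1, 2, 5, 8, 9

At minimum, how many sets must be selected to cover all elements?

3

B2, B3, B5 together cover {1, 2, 3, 4, 5, 6, 7, 8, 9} — every element.
No 2 of the 5 sets cover everything (all 10 pairs fall short), so 3 is minimum.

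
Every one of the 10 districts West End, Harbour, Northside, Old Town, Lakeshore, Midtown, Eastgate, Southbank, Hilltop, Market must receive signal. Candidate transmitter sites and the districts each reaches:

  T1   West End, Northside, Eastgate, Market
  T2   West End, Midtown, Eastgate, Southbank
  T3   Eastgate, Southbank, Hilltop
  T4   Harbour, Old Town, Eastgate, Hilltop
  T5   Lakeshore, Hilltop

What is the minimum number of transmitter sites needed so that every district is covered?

T1, T2, T4, T5 together cover {West End, Harbour, Northside, Old Town, Lakeshore, Midtown, Eastgate, Southbank, Hilltop, Market} — every district.
No 3 of the 5 transmitter sites cover everything (all 10 triples fall short), so 4 is minimum.

4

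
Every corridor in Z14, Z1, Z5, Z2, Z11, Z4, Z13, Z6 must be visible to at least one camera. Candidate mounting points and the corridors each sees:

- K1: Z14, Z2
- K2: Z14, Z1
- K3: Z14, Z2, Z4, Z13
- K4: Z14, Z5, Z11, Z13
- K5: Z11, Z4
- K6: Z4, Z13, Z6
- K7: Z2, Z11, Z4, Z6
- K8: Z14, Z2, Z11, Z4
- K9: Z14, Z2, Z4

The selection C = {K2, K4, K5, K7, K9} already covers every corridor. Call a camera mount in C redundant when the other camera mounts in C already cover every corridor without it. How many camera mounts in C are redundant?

Drop K2: Z1 uncovered — not redundant.
Drop K4: Z5, Z13 uncovered — not redundant.
Drop K5: the rest still cover every corridor — redundant.
Drop K7: Z6 uncovered — not redundant.
Drop K9: the rest still cover every corridor — redundant.
2 redundant: K5, K9.

2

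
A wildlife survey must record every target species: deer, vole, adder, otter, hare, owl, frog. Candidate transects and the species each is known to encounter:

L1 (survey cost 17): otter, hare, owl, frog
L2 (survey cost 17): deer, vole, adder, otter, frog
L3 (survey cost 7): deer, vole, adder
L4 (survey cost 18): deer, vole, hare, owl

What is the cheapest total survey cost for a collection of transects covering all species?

L1, L3 cover every species at survey cost 17 + 7 = 24.
Any cover uses at least 2 transects; among all covering selections none totals below 24.

24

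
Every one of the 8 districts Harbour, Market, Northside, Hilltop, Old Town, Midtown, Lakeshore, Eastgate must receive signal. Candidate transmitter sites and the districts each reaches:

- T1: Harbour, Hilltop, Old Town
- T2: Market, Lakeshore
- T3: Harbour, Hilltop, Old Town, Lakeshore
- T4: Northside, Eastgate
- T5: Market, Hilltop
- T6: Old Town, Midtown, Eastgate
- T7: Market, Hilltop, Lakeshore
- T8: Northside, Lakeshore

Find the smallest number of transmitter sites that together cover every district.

4

T1, T2, T4, T6 together cover {Harbour, Market, Northside, Hilltop, Old Town, Midtown, Lakeshore, Eastgate} — every district.
No 3 of the 8 transmitter sites cover everything (all 56 triples fall short), so 4 is minimum.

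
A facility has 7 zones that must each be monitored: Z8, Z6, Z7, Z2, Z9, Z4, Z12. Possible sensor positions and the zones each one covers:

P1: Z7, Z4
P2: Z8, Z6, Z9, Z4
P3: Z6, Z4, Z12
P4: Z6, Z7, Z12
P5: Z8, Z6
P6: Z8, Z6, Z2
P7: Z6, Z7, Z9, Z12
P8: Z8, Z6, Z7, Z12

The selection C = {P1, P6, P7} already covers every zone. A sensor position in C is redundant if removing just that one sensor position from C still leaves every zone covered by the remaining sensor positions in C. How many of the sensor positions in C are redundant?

0

Drop P1: Z4 uncovered — not redundant.
Drop P6: Z8, Z2 uncovered — not redundant.
Drop P7: Z9, Z12 uncovered — not redundant.
None of the sensor positions in C is redundant.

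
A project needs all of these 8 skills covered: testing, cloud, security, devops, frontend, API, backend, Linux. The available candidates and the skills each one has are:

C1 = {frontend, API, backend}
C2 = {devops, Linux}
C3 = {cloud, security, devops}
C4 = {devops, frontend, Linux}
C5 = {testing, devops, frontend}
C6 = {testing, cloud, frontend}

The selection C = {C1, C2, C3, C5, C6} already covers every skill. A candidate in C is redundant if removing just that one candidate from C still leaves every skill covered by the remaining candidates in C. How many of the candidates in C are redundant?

Drop C1: API, backend uncovered — not redundant.
Drop C2: Linux uncovered — not redundant.
Drop C3: security uncovered — not redundant.
Drop C5: the rest still cover every skill — redundant.
Drop C6: the rest still cover every skill — redundant.
2 redundant: C5, C6.

2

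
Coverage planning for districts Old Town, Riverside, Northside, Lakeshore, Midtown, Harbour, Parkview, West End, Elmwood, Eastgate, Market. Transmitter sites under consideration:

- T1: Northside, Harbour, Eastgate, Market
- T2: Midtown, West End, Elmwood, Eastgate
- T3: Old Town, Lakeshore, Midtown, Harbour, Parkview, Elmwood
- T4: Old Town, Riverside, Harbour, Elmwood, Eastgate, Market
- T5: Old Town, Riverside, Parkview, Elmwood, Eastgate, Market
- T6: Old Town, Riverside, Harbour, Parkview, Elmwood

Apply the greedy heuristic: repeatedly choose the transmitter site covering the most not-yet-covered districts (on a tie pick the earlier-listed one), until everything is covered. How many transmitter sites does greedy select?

Pick 1: T3 covers 6 new districts (Old Town, Lakeshore, Midtown, Harbour, Parkview, Elmwood).
Pick 2: T1 covers 3 new districts (Northside, Eastgate, Market).
Pick 3: T2 covers 1 new districts (West End).
Pick 4: T4 covers 1 new districts (Riverside).
Greedy uses 4 transmitter sites.

4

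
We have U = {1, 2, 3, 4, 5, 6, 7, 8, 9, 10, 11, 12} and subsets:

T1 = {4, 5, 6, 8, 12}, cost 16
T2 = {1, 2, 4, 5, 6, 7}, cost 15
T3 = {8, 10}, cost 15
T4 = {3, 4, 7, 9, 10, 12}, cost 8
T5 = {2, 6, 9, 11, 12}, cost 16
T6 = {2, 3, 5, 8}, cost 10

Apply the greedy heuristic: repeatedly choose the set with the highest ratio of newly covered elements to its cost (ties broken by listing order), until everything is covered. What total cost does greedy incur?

Pick 1: T4 adds 6 new (3, 4, 7, 9, 10, 12) at cost 8 (ratio 6/8).
Pick 2: T6 adds 3 new (2, 5, 8) at cost 10 (ratio 3/10).
Pick 3: T2 adds 2 new (1, 6) at cost 15 (ratio 2/15).
Pick 4: T5 adds 1 new (11) at cost 16 (ratio 1/16).
Greedy total cost: 8 + 10 + 15 + 16 = 49.

49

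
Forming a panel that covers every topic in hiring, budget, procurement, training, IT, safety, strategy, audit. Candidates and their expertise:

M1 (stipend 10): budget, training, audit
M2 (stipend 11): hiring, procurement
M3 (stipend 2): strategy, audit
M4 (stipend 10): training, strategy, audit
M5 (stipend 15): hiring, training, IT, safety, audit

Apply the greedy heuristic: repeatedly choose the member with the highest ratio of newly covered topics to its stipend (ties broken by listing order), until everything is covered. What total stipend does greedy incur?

38

Pick 1: M3 adds 2 new (strategy, audit) at stipend 2 (ratio 2/2).
Pick 2: M5 adds 4 new (hiring, training, IT, safety) at stipend 15 (ratio 4/15).
Pick 3: M1 adds 1 new (budget) at stipend 10 (ratio 1/10).
Pick 4: M2 adds 1 new (procurement) at stipend 11 (ratio 1/11).
Greedy total stipend: 2 + 15 + 10 + 11 = 38.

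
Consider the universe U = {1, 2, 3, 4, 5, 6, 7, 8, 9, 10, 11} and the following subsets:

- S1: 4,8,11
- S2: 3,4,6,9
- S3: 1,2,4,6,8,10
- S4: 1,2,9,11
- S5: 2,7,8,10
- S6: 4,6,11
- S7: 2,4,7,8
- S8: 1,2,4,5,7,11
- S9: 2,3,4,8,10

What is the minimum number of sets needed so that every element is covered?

3

S2, S3, S8 together cover {1, 2, 3, 4, 5, 6, 7, 8, 9, 10, 11} — every element.
No 2 of the 9 sets cover everything (all 36 pairs fall short), so 3 is minimum.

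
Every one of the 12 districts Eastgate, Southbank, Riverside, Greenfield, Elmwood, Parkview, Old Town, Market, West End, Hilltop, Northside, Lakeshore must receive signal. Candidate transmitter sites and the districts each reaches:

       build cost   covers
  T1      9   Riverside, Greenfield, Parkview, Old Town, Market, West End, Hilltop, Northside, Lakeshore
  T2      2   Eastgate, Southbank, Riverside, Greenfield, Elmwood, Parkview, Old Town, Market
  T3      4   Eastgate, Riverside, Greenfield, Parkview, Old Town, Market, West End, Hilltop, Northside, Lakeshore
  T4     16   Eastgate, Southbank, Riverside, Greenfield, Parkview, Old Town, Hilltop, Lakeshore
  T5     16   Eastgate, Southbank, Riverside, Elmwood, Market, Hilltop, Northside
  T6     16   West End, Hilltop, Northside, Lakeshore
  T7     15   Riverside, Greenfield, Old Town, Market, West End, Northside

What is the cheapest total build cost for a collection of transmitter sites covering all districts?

T2, T3 cover every district at build cost 2 + 4 = 6.
Any cover uses at least 2 transmitter sites; among all covering selections none totals below 6.

6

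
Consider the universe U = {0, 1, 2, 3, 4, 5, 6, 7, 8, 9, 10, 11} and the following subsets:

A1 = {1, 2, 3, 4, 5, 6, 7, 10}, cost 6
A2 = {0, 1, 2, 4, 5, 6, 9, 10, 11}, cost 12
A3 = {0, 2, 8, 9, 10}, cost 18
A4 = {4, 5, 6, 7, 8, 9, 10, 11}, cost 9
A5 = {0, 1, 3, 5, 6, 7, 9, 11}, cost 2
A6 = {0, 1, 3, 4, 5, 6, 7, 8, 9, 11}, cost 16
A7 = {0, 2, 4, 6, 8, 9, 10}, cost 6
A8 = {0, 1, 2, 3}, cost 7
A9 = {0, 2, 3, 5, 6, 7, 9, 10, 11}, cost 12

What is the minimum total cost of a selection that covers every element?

A5, A7 cover every element at cost 2 + 6 = 8.
Any cover uses at least 2 sets; among all covering selections none totals below 8.

8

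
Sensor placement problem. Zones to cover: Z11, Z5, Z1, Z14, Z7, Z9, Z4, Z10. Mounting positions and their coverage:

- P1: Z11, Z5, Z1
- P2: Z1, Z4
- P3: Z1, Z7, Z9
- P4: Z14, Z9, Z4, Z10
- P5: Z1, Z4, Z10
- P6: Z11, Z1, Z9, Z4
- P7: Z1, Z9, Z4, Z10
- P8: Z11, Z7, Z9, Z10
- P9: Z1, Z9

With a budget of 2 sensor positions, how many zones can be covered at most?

Choosing P1, P4 covers {Z11, Z5, Z1, Z14, Z9, Z4, Z10} — 7 zones.
No choice of 2 sensor positions does better; here Z7 is left uncovered.

7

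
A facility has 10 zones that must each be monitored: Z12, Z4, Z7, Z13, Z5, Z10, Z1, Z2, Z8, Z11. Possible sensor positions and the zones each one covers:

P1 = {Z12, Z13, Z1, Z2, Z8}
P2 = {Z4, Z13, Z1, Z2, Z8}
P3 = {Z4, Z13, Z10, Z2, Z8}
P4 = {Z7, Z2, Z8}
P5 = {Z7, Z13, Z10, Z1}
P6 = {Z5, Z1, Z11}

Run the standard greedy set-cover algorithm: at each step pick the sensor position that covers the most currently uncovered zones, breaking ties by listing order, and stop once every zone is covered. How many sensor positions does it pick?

4

Pick 1: P1 covers 5 new zones (Z12, Z13, Z1, Z2, Z8).
Pick 2: P3 covers 2 new zones (Z4, Z10).
Pick 3: P6 covers 2 new zones (Z5, Z11).
Pick 4: P4 covers 1 new zones (Z7).
Greedy uses 4 sensor positions.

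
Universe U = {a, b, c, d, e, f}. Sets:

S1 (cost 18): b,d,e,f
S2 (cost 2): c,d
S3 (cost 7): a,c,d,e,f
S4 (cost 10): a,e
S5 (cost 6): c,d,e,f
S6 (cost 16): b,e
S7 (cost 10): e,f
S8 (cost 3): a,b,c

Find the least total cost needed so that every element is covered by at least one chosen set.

9

S5, S8 cover every element at cost 6 + 3 = 9.
Any cover uses at least 2 sets; among all covering selections none totals below 9.
Greedy by coverage-per-cost would pick S2, S8, S5 for 11 — worse than the optimum 9.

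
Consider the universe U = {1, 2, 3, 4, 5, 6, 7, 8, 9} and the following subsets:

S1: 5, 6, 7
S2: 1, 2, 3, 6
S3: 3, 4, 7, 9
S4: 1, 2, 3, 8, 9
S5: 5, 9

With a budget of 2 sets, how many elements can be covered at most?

Choosing S1, S4 covers {1, 2, 3, 5, 6, 7, 8, 9} — 8 elements.
No choice of 2 sets does better; here 4 is left uncovered.

8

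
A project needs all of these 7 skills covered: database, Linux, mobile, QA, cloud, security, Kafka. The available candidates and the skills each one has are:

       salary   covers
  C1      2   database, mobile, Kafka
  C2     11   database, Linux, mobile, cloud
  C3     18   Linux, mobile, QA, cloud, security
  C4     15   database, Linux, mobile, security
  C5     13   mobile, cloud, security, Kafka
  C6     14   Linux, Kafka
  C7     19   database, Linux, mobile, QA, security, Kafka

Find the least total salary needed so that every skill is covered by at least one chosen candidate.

20

C1, C3 cover every skill at salary 2 + 18 = 20.
Any cover uses at least 2 candidates; among all covering selections none totals below 20.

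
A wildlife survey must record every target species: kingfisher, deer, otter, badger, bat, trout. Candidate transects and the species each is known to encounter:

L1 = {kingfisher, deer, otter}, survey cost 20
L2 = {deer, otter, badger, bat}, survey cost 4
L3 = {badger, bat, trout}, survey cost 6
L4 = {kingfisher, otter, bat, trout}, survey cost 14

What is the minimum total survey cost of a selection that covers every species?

L2, L4 cover every species at survey cost 4 + 14 = 18.
Any cover uses at least 2 transects; among all covering selections none totals below 18.
Greedy by coverage-per-survey cost would pick L2, L3, L4 for 24 — worse than the optimum 18.

18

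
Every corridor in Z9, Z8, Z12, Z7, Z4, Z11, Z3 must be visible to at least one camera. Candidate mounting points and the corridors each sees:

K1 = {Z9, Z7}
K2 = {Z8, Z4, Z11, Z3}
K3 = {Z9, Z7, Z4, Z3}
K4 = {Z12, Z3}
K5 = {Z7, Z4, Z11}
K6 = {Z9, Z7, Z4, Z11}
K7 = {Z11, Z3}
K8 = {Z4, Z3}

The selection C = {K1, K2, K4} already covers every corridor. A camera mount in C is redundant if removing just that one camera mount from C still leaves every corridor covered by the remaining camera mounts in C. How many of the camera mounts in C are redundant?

0

Drop K1: Z9, Z7 uncovered — not redundant.
Drop K2: Z8, Z4, Z11 uncovered — not redundant.
Drop K4: Z12 uncovered — not redundant.
None of the camera mounts in C is redundant.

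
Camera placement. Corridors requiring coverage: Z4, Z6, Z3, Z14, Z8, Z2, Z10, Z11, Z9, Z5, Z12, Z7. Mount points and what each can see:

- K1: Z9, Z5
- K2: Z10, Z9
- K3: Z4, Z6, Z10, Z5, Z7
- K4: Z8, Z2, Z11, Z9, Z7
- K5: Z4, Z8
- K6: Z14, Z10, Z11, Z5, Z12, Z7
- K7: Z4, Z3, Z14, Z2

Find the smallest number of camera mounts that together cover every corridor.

K3, K4, K6, K7 together cover {Z4, Z6, Z3, Z14, Z8, Z2, Z10, Z11, Z9, Z5, Z12, Z7} — every corridor.
No 3 of the 7 camera mounts cover everything (all 35 triples fall short), so 4 is minimum.

4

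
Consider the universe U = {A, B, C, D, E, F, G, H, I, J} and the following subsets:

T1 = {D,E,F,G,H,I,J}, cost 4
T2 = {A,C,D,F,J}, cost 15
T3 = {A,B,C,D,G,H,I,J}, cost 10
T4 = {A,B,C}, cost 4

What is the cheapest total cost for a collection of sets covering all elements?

T1, T4 cover every element at cost 4 + 4 = 8.
Any cover uses at least 2 sets; among all covering selections none totals below 8.

8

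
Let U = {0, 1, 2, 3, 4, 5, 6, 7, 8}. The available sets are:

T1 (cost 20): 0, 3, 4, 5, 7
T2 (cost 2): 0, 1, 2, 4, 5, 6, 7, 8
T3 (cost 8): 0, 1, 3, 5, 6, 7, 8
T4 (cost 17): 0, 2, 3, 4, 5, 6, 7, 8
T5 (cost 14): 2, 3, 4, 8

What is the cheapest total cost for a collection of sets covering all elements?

T2, T3 cover every element at cost 2 + 8 = 10.
Any cover uses at least 2 sets; among all covering selections none totals below 10.

10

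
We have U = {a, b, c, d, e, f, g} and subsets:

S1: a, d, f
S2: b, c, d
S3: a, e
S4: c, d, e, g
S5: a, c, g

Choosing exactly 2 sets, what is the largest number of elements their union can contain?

Choosing S1, S4 covers {a, c, d, e, f, g} — 6 elements.
No choice of 2 sets does better; here b is left uncovered.

6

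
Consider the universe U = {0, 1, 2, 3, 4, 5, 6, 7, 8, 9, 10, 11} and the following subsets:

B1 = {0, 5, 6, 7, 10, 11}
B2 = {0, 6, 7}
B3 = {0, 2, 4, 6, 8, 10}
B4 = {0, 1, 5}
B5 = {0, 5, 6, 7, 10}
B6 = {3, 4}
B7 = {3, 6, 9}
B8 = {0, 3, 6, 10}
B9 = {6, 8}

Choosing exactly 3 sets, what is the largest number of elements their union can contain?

Choosing B1, B3, B7 covers {0, 2, 3, 4, 5, 6, 7, 8, 9, 10, 11} — 11 elements.
No choice of 3 sets does better; here 1 is left uncovered.

11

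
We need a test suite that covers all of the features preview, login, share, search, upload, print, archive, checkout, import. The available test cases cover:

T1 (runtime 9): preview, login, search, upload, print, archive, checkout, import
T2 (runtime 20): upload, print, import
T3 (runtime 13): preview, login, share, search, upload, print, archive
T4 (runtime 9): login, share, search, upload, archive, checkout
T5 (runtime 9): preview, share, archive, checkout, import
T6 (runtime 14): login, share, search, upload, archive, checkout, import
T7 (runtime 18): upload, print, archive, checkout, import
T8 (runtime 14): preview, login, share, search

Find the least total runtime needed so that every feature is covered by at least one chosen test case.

18

T1, T4 cover every feature at runtime 9 + 9 = 18.
Any cover uses at least 2 test cases; among all covering selections none totals below 18.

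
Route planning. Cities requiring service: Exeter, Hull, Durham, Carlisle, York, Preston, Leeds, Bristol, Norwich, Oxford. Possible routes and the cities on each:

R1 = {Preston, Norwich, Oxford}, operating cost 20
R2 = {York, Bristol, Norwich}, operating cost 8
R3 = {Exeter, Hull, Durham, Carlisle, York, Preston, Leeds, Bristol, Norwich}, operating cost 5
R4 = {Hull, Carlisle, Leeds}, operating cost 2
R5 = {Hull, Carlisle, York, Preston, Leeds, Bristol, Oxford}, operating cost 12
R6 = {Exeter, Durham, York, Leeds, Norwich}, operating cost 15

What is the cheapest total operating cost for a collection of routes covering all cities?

R3, R5 cover every city at operating cost 5 + 12 = 17.
Any cover uses at least 2 routes; among all covering selections none totals below 17.

17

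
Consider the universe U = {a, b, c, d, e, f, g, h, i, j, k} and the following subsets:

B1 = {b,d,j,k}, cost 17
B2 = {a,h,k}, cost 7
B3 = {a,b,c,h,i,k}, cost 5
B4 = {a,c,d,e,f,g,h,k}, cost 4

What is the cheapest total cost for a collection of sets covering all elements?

B1, B3, B4 cover every element at cost 17 + 5 + 4 = 26.
Any cover uses at least 3 sets; among all covering selections none totals below 26.

26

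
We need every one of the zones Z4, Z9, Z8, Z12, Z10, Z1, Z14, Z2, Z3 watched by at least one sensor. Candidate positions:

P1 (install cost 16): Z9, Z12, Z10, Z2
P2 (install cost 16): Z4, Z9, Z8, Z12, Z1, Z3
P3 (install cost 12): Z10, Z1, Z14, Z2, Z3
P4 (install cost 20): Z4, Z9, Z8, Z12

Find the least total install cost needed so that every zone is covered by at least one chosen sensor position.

28

P2, P3 cover every zone at install cost 16 + 12 = 28.
Any cover uses at least 2 sensor positions; among all covering selections none totals below 28.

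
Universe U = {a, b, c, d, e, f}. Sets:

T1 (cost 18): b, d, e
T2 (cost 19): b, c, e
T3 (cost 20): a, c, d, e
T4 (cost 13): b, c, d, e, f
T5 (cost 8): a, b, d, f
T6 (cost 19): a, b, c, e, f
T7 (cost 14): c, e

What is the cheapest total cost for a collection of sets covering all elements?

T4, T5 cover every element at cost 13 + 8 = 21.
Any cover uses at least 2 sets; among all covering selections none totals below 21.

21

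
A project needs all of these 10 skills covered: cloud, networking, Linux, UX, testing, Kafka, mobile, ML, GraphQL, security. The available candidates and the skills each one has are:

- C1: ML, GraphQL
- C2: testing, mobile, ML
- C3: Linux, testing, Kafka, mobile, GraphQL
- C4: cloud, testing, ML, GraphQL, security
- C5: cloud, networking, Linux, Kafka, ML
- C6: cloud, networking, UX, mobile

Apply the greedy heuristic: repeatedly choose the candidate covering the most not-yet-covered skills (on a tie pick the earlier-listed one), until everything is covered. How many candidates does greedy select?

3

Pick 1: C3 covers 5 new skills (Linux, testing, Kafka, mobile, GraphQL).
Pick 2: C4 covers 3 new skills (cloud, ML, security).
Pick 3: C6 covers 2 new skills (networking, UX).
Greedy uses 3 candidates.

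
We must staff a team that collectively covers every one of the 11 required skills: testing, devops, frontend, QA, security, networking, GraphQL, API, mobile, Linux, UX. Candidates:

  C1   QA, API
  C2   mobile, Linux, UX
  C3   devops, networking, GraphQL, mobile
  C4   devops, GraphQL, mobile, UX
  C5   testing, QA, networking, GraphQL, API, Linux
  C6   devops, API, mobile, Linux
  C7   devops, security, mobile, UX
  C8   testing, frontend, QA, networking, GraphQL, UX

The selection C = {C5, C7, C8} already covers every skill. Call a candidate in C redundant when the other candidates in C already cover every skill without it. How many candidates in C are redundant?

0

Drop C5: API, Linux uncovered — not redundant.
Drop C7: devops, security, mobile uncovered — not redundant.
Drop C8: frontend uncovered — not redundant.
None of the candidates in C is redundant.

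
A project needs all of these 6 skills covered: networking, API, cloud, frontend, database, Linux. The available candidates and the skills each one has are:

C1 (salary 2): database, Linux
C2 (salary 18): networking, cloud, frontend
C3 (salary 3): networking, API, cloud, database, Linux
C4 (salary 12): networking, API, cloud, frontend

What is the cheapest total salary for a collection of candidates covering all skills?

C1, C4 cover every skill at salary 2 + 12 = 14.
Any cover uses at least 2 candidates; among all covering selections none totals below 14.
Greedy by coverage-per-salary would pick C3, C4 for 15 — worse than the optimum 14.

14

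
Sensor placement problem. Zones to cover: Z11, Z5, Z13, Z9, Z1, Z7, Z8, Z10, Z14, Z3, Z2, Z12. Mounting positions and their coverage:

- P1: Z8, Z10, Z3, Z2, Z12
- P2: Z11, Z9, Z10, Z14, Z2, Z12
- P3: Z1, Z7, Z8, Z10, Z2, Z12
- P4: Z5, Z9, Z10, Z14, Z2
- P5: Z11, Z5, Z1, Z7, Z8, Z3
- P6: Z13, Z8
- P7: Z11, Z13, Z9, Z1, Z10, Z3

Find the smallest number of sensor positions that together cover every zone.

3

P2, P5, P6 together cover {Z11, Z5, Z13, Z9, Z1, Z7, Z8, Z10, Z14, Z3, Z2, Z12} — every zone.
No 2 of the 7 sensor positions cover everything (all 21 pairs fall short), so 3 is minimum.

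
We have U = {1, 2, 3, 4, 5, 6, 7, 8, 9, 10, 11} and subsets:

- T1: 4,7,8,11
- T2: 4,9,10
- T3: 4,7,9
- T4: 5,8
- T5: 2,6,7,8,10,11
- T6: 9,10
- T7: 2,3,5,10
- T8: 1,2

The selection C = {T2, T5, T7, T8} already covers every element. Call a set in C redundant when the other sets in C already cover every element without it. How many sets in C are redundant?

Drop T2: 4, 9 uncovered — not redundant.
Drop T5: 6, 7, 8, 11 uncovered — not redundant.
Drop T7: 3, 5 uncovered — not redundant.
Drop T8: 1 uncovered — not redundant.
None of the sets in C is redundant.

0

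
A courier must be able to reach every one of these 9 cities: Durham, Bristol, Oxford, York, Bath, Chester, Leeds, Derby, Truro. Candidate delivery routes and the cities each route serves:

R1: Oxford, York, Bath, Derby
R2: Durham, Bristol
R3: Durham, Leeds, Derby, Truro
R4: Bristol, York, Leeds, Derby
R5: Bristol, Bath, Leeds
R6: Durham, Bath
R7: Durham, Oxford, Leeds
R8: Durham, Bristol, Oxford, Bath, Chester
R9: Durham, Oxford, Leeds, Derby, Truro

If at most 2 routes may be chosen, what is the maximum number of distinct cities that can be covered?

Choosing R3, R8 covers {Durham, Bristol, Oxford, Bath, Chester, Leeds, Derby, Truro} — 8 cities.
No choice of 2 routes does better; here York is left uncovered.

8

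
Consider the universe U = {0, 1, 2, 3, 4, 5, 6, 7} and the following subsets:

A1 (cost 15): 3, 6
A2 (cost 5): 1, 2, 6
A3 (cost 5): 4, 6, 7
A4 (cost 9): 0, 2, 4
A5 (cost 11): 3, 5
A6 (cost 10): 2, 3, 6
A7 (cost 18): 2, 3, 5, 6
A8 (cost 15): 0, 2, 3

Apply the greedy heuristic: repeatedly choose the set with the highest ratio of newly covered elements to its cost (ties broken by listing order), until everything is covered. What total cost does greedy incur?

30

Pick 1: A2 adds 3 new (1, 2, 6) at cost 5 (ratio 3/5).
Pick 2: A3 adds 2 new (4, 7) at cost 5 (ratio 2/5).
Pick 3: A5 adds 2 new (3, 5) at cost 11 (ratio 2/11).
Pick 4: A4 adds 1 new (0) at cost 9 (ratio 1/9).
Greedy total cost: 5 + 5 + 11 + 9 = 30.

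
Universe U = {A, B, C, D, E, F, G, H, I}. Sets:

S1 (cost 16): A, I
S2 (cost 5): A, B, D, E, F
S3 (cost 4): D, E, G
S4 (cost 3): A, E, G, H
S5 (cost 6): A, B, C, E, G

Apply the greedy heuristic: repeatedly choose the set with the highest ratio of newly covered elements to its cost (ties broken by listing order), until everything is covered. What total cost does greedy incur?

30

Pick 1: S4 adds 4 new (A, E, G, H) at cost 3 (ratio 4/3).
Pick 2: S2 adds 3 new (B, D, F) at cost 5 (ratio 3/5).
Pick 3: S5 adds 1 new (C) at cost 6 (ratio 1/6).
Pick 4: S1 adds 1 new (I) at cost 16 (ratio 1/16).
Greedy total cost: 3 + 5 + 6 + 16 = 30.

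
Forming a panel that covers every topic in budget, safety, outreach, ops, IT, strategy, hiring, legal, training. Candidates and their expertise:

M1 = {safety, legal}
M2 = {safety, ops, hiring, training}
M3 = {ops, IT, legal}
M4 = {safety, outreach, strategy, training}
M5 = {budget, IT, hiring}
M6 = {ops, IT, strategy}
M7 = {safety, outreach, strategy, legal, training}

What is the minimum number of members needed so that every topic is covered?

M2, M5, M7 together cover {budget, safety, outreach, ops, IT, strategy, hiring, legal, training} — every topic.
No 2 of the 7 members cover everything (all 21 pairs fall short), so 3 is minimum.

3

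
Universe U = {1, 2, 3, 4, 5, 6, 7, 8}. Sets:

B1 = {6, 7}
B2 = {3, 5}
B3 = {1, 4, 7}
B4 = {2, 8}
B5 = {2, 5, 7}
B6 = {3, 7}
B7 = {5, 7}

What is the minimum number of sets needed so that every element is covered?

B1, B2, B3, B4 together cover {1, 2, 3, 4, 5, 6, 7, 8} — every element.
No 3 of the 7 sets cover everything (all 35 triples fall short), so 4 is minimum.

4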